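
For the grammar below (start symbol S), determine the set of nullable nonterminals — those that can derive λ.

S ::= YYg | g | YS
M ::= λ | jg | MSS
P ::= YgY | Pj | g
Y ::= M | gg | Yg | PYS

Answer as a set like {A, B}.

Directly nullable (have an ε-rule): {M}.
Y is nullable via Y -> M (every symbol on the right is already known nullable).
Not nullable: P, S — each has a terminal in every rule's right-hand side or depends on a non-nullable symbol.

{M, Y}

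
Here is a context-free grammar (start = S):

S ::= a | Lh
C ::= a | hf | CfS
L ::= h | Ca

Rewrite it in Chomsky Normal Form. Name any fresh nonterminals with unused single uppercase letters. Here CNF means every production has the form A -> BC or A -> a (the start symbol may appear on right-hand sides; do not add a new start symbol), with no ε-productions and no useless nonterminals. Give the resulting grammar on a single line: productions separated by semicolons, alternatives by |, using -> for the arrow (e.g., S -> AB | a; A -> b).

No ε-productions.
No unit productions to eliminate.
TERM: introduce D -> a, A -> f, B -> h and substitute in every rule of length ≥2.
BIN: C -> CAS becomes C -> CE, E -> AS.

S -> a | LB; A -> f; B -> h; C -> a | BA | CE; D -> a; E -> AS; L -> h | CD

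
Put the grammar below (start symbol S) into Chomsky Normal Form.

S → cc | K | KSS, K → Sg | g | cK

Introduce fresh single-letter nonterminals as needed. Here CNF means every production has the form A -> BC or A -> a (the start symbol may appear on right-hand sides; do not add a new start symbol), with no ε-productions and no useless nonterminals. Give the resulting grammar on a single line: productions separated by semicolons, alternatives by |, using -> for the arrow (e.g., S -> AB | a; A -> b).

No ε-productions.
After unit-elimination: S -> g | Sg | cK | cc | KSS; K -> g | Sg | cK.
TERM: introduce B -> c, A -> g and substitute in every rule of length ≥2.
BIN: S -> KSS becomes S -> KC, C -> SS.

S -> g | BB | BK | KC | SA; A -> g; B -> c; C -> SS; K -> g | BK | SA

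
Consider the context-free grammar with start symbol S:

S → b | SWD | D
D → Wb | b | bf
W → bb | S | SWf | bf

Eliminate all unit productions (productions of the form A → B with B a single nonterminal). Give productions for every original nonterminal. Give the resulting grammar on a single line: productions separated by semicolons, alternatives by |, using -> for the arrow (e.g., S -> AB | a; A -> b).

Unit productions: S->D, W->S.
Unit pairs (A ⇒* B via units): (S,D), (W,D), (W,S).
S: inherits non-unit rules of {D, S} → SWD | Wb | b | bf.
D: inherits non-unit rules of {D} → Wb | b | bf.
W: inherits non-unit rules of {D, S, W} → SWD | SWf | Wb | b | bb | bf.

S -> b | Wb | bf | SWD; D -> b | Wb | bf; W -> b | Wb | bb | bf | SWD | SWf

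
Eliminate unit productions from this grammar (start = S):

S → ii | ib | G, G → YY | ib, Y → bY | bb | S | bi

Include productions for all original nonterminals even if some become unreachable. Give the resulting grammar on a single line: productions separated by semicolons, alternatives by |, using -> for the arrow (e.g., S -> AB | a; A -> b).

S -> YY | ib | ii; G -> YY | ib; Y -> YY | bY | bb | bi | ib | ii

Unit productions: S->G, Y->S.
Unit pairs (A ⇒* B via units): (S,G), (Y,G), (Y,S).
S: inherits non-unit rules of {G, S} → YY | ib | ii.
G: inherits non-unit rules of {G} → YY | ib.
Y: inherits non-unit rules of {G, S, Y} → YY | bY | bb | bi | ib | ii.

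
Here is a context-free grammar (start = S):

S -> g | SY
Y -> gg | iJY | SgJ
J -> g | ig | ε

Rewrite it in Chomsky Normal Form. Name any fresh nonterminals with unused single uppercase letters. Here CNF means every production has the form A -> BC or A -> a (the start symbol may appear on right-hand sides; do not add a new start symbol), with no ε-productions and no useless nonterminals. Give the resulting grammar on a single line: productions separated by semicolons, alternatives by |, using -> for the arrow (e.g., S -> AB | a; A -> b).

Nullable: {J}; after ε-elimination: S -> g | SY; J -> g | ig; Y -> Sg | gg | iY | SgJ | iJY.
No unit productions to eliminate.
TERM: introduce B -> g, A -> i and substitute in every rule of length ≥2.
BIN: Y -> AJY becomes Y -> AC, C -> JY; Y -> SBJ becomes Y -> SD, D -> BJ.

S -> g | SY; A -> i; B -> g; C -> JY; D -> BJ; J -> g | AB; Y -> AC | AY | BB | SB | SD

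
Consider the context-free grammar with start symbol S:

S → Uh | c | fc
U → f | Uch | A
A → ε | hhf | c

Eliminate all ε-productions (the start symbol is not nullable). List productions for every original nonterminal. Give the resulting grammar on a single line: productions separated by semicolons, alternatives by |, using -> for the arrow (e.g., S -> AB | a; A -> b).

Nullable set: {A, U}.
S -> Uh: U nullable, giving Uh | h.
Drop A -> ε.
U -> A: A nullable, giving A.
U -> Uch: U nullable, giving Uch | ch.
Unchanged (no nullable symbols): S -> c; S -> fc; A -> c; A -> hhf; U -> f.

S -> c | h | Uh | fc; A -> c | hhf; U -> A | f | ch | Uch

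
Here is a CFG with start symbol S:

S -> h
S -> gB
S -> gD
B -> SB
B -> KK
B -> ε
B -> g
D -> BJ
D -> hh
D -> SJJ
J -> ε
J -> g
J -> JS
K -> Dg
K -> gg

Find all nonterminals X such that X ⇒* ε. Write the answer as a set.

Directly nullable (have an ε-rule): {B, J}.
D is nullable via D -> BJ (every symbol on the right is already known nullable).
Not nullable: K, S — each has a terminal in every rule's right-hand side or depends on a non-nullable symbol.

{B, D, J}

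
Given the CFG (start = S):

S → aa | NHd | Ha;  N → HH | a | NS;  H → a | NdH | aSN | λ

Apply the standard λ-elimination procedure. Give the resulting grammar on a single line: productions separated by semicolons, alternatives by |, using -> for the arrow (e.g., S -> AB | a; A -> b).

S -> a | d | Ha | Hd | Nd | aa | NHd; H -> a | d | Nd | aS | dH | NdH | aSN; N -> H | S | a | HH | NS

Nullable set: {H, N}.
S -> Ha: H nullable, giving Ha | a.
S -> NHd: N, H nullable, giving Hd | NHd | Nd | d.
Drop H -> λ.
H -> NdH: N, H nullable, giving Nd | NdH | d | dH.
H -> aSN: N nullable, giving aS | aSN.
N -> HH: H, H nullable, giving H | HH.
N -> NS: N nullable, giving NS | S.
Unchanged (no nullable symbols): S -> aa; H -> a; N -> a.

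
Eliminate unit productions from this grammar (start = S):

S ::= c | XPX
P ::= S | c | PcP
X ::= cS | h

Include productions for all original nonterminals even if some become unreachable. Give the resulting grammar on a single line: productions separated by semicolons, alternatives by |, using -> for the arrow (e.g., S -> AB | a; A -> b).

Unit productions: P->S.
Unit pairs (A ⇒* B via units): (P,S).
S: inherits non-unit rules of {S} → XPX | c.
P: inherits non-unit rules of {P, S} → PcP | XPX | c.
X: inherits non-unit rules of {X} → cS | h.

S -> c | XPX; P -> c | PcP | XPX; X -> h | cS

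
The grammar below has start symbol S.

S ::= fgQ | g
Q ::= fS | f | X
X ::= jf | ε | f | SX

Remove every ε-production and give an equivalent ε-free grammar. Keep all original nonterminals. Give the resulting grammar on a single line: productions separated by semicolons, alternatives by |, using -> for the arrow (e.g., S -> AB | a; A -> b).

S -> g | fg | fgQ; Q -> X | f | fS; X -> S | f | SX | jf

Nullable set: {Q, X}.
S -> fgQ: Q nullable, giving fg | fgQ.
Q -> X: X nullable, giving X.
Drop X -> ε.
X -> SX: X nullable, giving S | SX.
Unchanged (no nullable symbols): S -> g; Q -> f; Q -> fS; X -> f; X -> jf.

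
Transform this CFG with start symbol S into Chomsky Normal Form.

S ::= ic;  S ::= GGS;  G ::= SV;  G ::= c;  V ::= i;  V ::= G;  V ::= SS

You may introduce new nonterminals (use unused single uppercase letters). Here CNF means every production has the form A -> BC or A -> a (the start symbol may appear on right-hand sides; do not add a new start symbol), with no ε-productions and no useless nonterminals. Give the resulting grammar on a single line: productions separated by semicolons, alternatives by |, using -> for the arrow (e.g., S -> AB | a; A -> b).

S -> AB | GC; A -> i; B -> c; C -> GS; G -> c | SV; V -> c | i | SS | SV

No ε-productions.
After unit-elimination: S -> ic | GGS; G -> c | SV; V -> c | i | SS | SV.
TERM: introduce B -> c, A -> i and substitute in every rule of length ≥2.
BIN: S -> GGS becomes S -> GC, C -> GS.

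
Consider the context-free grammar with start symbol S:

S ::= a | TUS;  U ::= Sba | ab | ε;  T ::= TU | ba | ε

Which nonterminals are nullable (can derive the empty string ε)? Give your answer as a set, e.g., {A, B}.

{T, U}

Directly nullable (have an ε-rule): {T, U}.
Not nullable: S — each has a terminal in every rule's right-hand side or depends on a non-nullable symbol.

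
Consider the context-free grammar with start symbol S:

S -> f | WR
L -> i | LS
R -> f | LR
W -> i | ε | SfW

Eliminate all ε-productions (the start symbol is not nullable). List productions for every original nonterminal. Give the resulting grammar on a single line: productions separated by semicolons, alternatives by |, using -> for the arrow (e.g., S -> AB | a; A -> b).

Nullable set: {W}.
S -> WR: W nullable, giving R | WR.
Drop W -> ε.
W -> SfW: W nullable, giving Sf | SfW.
Unchanged (no nullable symbols): S -> f; L -> LS; L -> i; R -> LR; R -> f; W -> i.

S -> R | f | WR; L -> i | LS; R -> f | LR; W -> i | Sf | SfW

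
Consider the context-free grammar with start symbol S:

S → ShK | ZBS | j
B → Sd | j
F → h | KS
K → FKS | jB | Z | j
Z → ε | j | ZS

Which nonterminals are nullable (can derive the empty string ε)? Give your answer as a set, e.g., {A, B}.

{K, Z}

Directly nullable (have an ε-rule): {Z}.
K is nullable via K -> Z (every symbol on the right is already known nullable).
Not nullable: B, F, S — each has a terminal in every rule's right-hand side or depends on a non-nullable symbol.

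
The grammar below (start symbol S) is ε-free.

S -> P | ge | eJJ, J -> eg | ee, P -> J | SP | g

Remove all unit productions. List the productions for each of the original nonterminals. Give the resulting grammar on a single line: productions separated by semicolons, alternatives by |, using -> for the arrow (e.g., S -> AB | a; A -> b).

Unit productions: P->J, S->P.
Unit pairs (A ⇒* B via units): (P,J), (S,J), (S,P).
S: inherits non-unit rules of {J, P, S} → SP | eJJ | ee | eg | g | ge.
J: inherits non-unit rules of {J} → ee | eg.
P: inherits non-unit rules of {J, P} → SP | ee | eg | g.

S -> g | SP | ee | eg | ge | eJJ; J -> ee | eg; P -> g | SP | ee | eg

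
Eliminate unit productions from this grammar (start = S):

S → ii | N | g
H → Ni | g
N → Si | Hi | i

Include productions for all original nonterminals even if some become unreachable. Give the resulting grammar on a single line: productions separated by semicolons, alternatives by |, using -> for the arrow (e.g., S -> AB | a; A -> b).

S -> g | i | Hi | Si | ii; H -> g | Ni; N -> i | Hi | Si

Unit productions: S->N.
Unit pairs (A ⇒* B via units): (S,N).
S: inherits non-unit rules of {N, S} → Hi | Si | g | i | ii.
H: inherits non-unit rules of {H} → Ni | g.
N: inherits non-unit rules of {N} → Hi | Si | i.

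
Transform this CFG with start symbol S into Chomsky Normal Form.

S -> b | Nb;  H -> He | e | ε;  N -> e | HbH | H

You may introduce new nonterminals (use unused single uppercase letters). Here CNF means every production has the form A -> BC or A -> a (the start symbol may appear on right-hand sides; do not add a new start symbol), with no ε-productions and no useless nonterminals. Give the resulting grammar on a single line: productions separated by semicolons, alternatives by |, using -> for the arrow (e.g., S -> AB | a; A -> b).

Nullable: {H, N}; after ε-elimination: S -> b | Nb; H -> e | He; N -> H | b | e | Hb | bH | HbH.
After unit-elimination: S -> b | Nb; H -> e | He; N -> b | e | Hb | He | bH | HbH.
TERM: introduce B -> b, A -> e and substitute in every rule of length ≥2.
BIN: N -> HBH becomes N -> HC, C -> BH.

S -> b | NB; A -> e; B -> b; C -> BH; H -> e | HA; N -> b | e | BH | HA | HB | HC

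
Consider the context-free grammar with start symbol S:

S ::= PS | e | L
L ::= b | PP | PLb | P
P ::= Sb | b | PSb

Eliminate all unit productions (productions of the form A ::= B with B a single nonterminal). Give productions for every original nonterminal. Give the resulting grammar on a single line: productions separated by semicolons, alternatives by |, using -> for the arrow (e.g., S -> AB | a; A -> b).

Unit productions: L->P, S->L.
Unit pairs (A ⇒* B via units): (L,P), (S,L), (S,P).
S: inherits non-unit rules of {L, P, S} → PLb | PP | PS | PSb | Sb | b | e.
L: inherits non-unit rules of {L, P} → PLb | PP | PSb | Sb | b.
P: inherits non-unit rules of {P} → PSb | Sb | b.

S -> b | e | PP | PS | Sb | PLb | PSb; L -> b | PP | Sb | PLb | PSb; P -> b | Sb | PSb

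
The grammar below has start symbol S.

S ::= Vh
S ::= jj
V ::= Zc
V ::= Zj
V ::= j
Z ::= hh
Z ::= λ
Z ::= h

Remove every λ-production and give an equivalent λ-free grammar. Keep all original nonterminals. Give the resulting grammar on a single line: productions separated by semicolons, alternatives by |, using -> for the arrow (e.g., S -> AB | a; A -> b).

S -> Vh | jj; V -> c | j | Zc | Zj; Z -> h | hh

Nullable set: {Z}.
V -> Zc: Z nullable, giving Zc | c.
V -> Zj: Z nullable, giving Zj | j.
Drop Z -> λ.
Unchanged (no nullable symbols): S -> Vh; S -> jj; V -> j; Z -> h; Z -> hh.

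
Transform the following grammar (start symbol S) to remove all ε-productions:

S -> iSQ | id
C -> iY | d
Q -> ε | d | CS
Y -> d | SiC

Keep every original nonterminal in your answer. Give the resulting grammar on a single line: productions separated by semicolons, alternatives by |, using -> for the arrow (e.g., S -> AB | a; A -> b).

Nullable set: {Q}.
S -> iSQ: Q nullable, giving iS | iSQ.
Drop Q -> ε.
Unchanged (no nullable symbols): S -> id; C -> d; C -> iY; Q -> CS; Q -> d; Y -> SiC; Y -> d.

S -> iS | id | iSQ; C -> d | iY; Q -> d | CS; Y -> d | SiC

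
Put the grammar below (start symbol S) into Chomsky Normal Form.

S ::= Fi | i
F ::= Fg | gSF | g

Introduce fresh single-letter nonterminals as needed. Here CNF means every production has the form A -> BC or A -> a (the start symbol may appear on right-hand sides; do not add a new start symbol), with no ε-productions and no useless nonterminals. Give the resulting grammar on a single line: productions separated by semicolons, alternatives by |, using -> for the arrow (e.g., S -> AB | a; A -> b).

No ε-productions.
No unit productions to eliminate.
TERM: introduce A -> g, B -> i and substitute in every rule of length ≥2.
BIN: F -> ASF becomes F -> AC, C -> SF.

S -> i | FB; A -> g; B -> i; C -> SF; F -> g | AC | FA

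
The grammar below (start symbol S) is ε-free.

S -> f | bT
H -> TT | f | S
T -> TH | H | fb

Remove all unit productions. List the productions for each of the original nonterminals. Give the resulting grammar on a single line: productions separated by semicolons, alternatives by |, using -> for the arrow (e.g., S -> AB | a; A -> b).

S -> f | bT; H -> f | TT | bT; T -> f | TH | TT | bT | fb

Unit productions: H->S, T->H.
Unit pairs (A ⇒* B via units): (H,S), (T,H), (T,S).
S: inherits non-unit rules of {S} → bT | f.
H: inherits non-unit rules of {H, S} → TT | bT | f.
T: inherits non-unit rules of {H, S, T} → TH | TT | bT | f | fb.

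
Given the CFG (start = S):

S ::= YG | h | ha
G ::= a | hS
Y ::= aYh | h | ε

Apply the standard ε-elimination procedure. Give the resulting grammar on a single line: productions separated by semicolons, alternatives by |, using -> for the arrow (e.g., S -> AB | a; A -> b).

S -> G | h | YG | ha; G -> a | hS; Y -> h | ah | aYh

Nullable set: {Y}.
S -> YG: Y nullable, giving G | YG.
Drop Y -> ε.
Y -> aYh: Y nullable, giving aYh | ah.
Unchanged (no nullable symbols): S -> h; S -> ha; G -> a; G -> hS; Y -> h.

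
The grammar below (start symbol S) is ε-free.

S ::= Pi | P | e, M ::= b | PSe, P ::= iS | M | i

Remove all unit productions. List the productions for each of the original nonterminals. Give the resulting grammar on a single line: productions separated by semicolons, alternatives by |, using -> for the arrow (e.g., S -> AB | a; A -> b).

Unit productions: P->M, S->P.
Unit pairs (A ⇒* B via units): (P,M), (S,M), (S,P).
S: inherits non-unit rules of {M, P, S} → PSe | Pi | b | e | i | iS.
M: inherits non-unit rules of {M} → PSe | b.
P: inherits non-unit rules of {M, P} → PSe | b | i | iS.

S -> b | e | i | Pi | iS | PSe; M -> b | PSe; P -> b | i | iS | PSe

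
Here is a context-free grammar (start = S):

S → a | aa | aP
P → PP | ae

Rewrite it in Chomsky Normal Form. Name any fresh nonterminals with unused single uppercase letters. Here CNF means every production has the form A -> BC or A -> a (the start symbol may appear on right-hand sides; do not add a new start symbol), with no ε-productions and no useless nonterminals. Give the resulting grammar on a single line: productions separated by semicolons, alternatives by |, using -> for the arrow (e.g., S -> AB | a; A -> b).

S -> a | AA | AP; A -> a; B -> e; P -> AB | PP

No ε-productions.
No unit productions to eliminate.
TERM: introduce A -> a, B -> e and substitute in every rule of length ≥2.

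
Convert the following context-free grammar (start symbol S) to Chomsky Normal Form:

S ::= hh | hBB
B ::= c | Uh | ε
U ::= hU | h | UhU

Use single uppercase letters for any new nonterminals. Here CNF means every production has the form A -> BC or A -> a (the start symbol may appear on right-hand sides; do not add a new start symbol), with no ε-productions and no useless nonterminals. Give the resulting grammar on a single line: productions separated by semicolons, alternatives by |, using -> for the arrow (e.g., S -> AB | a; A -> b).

Nullable: {B}; after ε-elimination: S -> h | hB | hh | hBB; B -> c | Uh; U -> h | hU | UhU.
No unit productions to eliminate.
TERM: introduce A -> h and substitute in every rule of length ≥2.
BIN: S -> ABB becomes S -> AC, C -> BB; U -> UAU becomes U -> UD, D -> AU.

S -> h | AA | AB | AC; A -> h; B -> c | UA; C -> BB; D -> AU; U -> h | AU | UD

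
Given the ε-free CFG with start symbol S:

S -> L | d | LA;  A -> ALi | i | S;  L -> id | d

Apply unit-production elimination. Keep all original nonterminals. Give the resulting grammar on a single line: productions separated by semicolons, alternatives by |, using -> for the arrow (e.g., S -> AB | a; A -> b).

Unit productions: A->S, S->L.
Unit pairs (A ⇒* B via units): (A,L), (A,S), (S,L).
S: inherits non-unit rules of {L, S} → LA | d | id.
A: inherits non-unit rules of {A, L, S} → ALi | LA | d | i | id.
L: inherits non-unit rules of {L} → d | id.

S -> d | LA | id; A -> d | i | LA | id | ALi; L -> d | id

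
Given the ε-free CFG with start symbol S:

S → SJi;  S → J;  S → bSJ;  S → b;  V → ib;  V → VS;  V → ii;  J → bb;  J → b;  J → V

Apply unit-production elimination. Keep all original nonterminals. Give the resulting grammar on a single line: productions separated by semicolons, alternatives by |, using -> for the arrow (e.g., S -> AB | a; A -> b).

Unit productions: J->V, S->J.
Unit pairs (A ⇒* B via units): (J,V), (S,J), (S,V).
S: inherits non-unit rules of {J, S, V} → SJi | VS | b | bSJ | bb | ib | ii.
J: inherits non-unit rules of {J, V} → VS | b | bb | ib | ii.
V: inherits non-unit rules of {V} → VS | ib | ii.

S -> b | VS | bb | ib | ii | SJi | bSJ; J -> b | VS | bb | ib | ii; V -> VS | ib | ii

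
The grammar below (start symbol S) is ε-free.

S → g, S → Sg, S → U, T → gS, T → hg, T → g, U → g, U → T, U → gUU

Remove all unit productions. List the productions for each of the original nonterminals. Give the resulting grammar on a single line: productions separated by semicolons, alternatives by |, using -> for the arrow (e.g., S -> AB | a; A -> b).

S -> g | Sg | gS | hg | gUU; T -> g | gS | hg; U -> g | gS | hg | gUU

Unit productions: S->U, U->T.
Unit pairs (A ⇒* B via units): (S,T), (S,U), (U,T).
S: inherits non-unit rules of {S, T, U} → Sg | g | gS | gUU | hg.
T: inherits non-unit rules of {T} → g | gS | hg.
U: inherits non-unit rules of {T, U} → g | gS | gUU | hg.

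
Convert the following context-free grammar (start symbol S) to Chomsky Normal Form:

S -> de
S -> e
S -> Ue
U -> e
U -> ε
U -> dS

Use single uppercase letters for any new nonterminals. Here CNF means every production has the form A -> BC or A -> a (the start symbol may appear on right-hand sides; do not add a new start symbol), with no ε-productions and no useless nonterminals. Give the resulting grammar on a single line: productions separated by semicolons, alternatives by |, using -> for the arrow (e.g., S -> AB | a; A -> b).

Nullable: {U}; after ε-elimination: S -> e | Ue | de; U -> e | dS.
No unit productions to eliminate.
TERM: introduce B -> d, A -> e and substitute in every rule of length ≥2.

S -> e | BA | UA; A -> e; B -> d; U -> e | BS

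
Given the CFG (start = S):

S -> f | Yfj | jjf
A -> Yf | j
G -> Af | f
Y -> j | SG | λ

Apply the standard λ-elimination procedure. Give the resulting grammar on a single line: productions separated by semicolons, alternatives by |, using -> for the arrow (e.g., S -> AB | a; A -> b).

Nullable set: {Y}.
S -> Yfj: Y nullable, giving Yfj | fj.
A -> Yf: Y nullable, giving Yf | f.
Drop Y -> λ.
Unchanged (no nullable symbols): S -> f; S -> jjf; A -> j; G -> Af; G -> f; Y -> SG; Y -> j.

S -> f | fj | Yfj | jjf; A -> f | j | Yf; G -> f | Af; Y -> j | SG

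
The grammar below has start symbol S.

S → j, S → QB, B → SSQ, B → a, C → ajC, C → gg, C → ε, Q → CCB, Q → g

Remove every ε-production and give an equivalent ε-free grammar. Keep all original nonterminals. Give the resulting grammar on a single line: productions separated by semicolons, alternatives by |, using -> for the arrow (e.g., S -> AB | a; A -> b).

Nullable set: {C}.
Drop C -> ε.
C -> ajC: C nullable, giving aj | ajC.
Q -> CCB: C, C nullable, giving B | CB | CCB.
Unchanged (no nullable symbols): S -> QB; S -> j; B -> SSQ; B -> a; C -> gg; Q -> g.

S -> j | QB; B -> a | SSQ; C -> aj | gg | ajC; Q -> B | g | CB | CCB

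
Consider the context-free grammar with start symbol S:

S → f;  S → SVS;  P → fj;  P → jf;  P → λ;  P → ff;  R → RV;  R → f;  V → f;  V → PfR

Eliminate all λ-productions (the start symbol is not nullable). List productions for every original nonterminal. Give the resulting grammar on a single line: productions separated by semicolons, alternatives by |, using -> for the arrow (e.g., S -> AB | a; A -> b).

Nullable set: {P}.
Drop P -> λ.
V -> PfR: P nullable, giving PfR | fR.
Unchanged (no nullable symbols): S -> SVS; S -> f; P -> ff; P -> fj; P -> jf; R -> RV; R -> f; V -> f.

S -> f | SVS; P -> ff | fj | jf; R -> f | RV; V -> f | fR | PfR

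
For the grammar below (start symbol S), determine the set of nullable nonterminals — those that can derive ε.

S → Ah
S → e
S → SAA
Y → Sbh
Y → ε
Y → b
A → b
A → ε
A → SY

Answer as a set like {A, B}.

Directly nullable (have an ε-rule): {A, Y}.
Not nullable: S — each has a terminal in every rule's right-hand side or depends on a non-nullable symbol.

{A, Y}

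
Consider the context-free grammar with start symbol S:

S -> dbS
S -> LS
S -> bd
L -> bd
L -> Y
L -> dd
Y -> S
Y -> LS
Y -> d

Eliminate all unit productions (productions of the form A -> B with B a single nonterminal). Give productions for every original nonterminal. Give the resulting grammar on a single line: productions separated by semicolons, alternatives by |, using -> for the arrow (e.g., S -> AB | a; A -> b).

Unit productions: L->Y, Y->S.
Unit pairs (A ⇒* B via units): (L,S), (L,Y), (Y,S).
S: inherits non-unit rules of {S} → LS | bd | dbS.
L: inherits non-unit rules of {L, S, Y} → LS | bd | d | dbS | dd.
Y: inherits non-unit rules of {S, Y} → LS | bd | d | dbS.

S -> LS | bd | dbS; L -> d | LS | bd | dd | dbS; Y -> d | LS | bd | dbS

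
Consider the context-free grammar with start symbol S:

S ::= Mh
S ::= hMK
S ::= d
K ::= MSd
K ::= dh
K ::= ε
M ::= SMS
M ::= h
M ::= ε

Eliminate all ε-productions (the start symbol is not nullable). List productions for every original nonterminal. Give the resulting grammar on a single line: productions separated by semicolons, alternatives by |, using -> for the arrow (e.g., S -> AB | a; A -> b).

S -> d | h | Mh | hK | hM | hMK; K -> Sd | dh | MSd; M -> h | SS | SMS

Nullable set: {K, M}.
S -> Mh: M nullable, giving Mh | h.
S -> hMK: M, K nullable, giving h | hK | hM | hMK.
Drop K -> ε.
K -> MSd: M nullable, giving MSd | Sd.
Drop M -> ε.
M -> SMS: M nullable, giving SMS | SS.
Unchanged (no nullable symbols): S -> d; K -> dh; M -> h.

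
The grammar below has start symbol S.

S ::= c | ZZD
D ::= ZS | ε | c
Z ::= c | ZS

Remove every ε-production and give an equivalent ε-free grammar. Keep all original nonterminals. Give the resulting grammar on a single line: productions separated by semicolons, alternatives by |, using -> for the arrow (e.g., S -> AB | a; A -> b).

Nullable set: {D}.
S -> ZZD: D nullable, giving ZZ | ZZD.
Drop D -> ε.
Unchanged (no nullable symbols): S -> c; D -> ZS; D -> c; Z -> ZS; Z -> c.

S -> c | ZZ | ZZD; D -> c | ZS; Z -> c | ZS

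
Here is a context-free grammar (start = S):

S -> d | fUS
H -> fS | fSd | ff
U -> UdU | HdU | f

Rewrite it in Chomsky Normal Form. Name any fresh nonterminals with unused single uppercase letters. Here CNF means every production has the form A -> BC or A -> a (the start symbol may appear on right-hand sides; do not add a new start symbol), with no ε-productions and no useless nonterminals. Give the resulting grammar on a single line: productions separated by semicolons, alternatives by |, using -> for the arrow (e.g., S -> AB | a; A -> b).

No ε-productions.
No unit productions to eliminate.
TERM: introduce B -> d, A -> f and substitute in every rule of length ≥2.
BIN: H -> ASB becomes H -> AC, C -> SB; S -> AUS becomes S -> AD, D -> US; U -> HBU becomes U -> HE, E -> BU; U -> UBU becomes U -> UF, F -> BU.

S -> d | AD; A -> f; B -> d; C -> SB; D -> US; E -> BU; F -> BU; H -> AA | AC | AS; U -> f | HE | UF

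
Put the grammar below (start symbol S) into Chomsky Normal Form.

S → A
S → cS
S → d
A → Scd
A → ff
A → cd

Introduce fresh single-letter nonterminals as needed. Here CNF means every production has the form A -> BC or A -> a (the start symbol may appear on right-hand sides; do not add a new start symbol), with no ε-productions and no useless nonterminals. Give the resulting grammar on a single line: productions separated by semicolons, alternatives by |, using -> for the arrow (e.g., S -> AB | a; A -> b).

S -> d | BC | BS | DD | SF; B -> c; C -> d; D -> f; F -> BC

No ε-productions.
After unit-elimination: S -> d | cS | cd | ff | Scd; A -> cd | ff | Scd.
TERM: introduce B -> c, C -> d, D -> f and substitute in every rule of length ≥2.
BIN: A -> SBC becomes A -> SE, E -> BC; S -> SBC becomes S -> SF, F -> BC.
Drop unreachable/unproductive: A.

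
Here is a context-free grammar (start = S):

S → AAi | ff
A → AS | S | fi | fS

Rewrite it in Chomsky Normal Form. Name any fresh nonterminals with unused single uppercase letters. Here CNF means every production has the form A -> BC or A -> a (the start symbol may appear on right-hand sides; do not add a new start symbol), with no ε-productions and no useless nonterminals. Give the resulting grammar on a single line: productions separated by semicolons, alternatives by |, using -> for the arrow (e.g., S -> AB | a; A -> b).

No ε-productions.
After unit-elimination: S -> ff | AAi; A -> AS | fS | ff | fi | AAi.
TERM: introduce C -> f, B -> i and substitute in every rule of length ≥2.
BIN: A -> AAB becomes A -> AD, D -> AB; S -> AAB becomes S -> AE, E -> AB.

S -> AE | CC; A -> AD | AS | CB | CC | CS; B -> i; C -> f; D -> AB; E -> AB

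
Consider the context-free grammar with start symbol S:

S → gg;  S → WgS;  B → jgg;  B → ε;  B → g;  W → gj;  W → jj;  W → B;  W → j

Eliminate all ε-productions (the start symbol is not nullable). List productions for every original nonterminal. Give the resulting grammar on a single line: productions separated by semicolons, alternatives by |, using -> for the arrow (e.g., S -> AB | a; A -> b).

Nullable set: {B, W}.
S -> WgS: W nullable, giving WgS | gS.
Drop B -> ε.
W -> B: B nullable, giving B.
Unchanged (no nullable symbols): S -> gg; B -> g; B -> jgg; W -> gj; W -> j; W -> jj.

S -> gS | gg | WgS; B -> g | jgg; W -> B | j | gj | jj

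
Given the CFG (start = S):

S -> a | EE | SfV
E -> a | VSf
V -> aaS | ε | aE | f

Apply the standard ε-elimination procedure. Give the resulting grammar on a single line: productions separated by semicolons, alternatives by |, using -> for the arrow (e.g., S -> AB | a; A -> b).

Nullable set: {V}.
S -> SfV: V nullable, giving Sf | SfV.
E -> VSf: V nullable, giving Sf | VSf.
Drop V -> ε.
Unchanged (no nullable symbols): S -> EE; S -> a; E -> a; V -> aE; V -> aaS; V -> f.

S -> a | EE | Sf | SfV; E -> a | Sf | VSf; V -> f | aE | aaS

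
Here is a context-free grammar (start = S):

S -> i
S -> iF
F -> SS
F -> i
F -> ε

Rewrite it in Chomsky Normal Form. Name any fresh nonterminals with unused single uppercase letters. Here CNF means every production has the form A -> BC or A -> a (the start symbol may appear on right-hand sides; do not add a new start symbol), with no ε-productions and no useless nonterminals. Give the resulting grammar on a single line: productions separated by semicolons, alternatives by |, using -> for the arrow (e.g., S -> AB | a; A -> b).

Nullable: {F}; after ε-elimination: S -> i | iF; F -> i | SS.
No unit productions to eliminate.
TERM: introduce A -> i and substitute in every rule of length ≥2.

S -> i | AF; A -> i; F -> i | SS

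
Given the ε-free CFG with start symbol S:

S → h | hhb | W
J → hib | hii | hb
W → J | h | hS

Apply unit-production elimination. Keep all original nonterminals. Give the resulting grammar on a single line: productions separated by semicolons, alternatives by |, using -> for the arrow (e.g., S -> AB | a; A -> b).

Unit productions: S->W, W->J.
Unit pairs (A ⇒* B via units): (S,J), (S,W), (W,J).
S: inherits non-unit rules of {J, S, W} → h | hS | hb | hhb | hib | hii.
J: inherits non-unit rules of {J} → hb | hib | hii.
W: inherits non-unit rules of {J, W} → h | hS | hb | hib | hii.

S -> h | hS | hb | hhb | hib | hii; J -> hb | hib | hii; W -> h | hS | hb | hib | hii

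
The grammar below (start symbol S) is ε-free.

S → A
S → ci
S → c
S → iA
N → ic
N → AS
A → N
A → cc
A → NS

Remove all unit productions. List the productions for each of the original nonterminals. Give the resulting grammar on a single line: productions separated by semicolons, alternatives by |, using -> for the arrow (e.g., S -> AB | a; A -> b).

Unit productions: A->N, S->A.
Unit pairs (A ⇒* B via units): (A,N), (S,A), (S,N).
S: inherits non-unit rules of {A, N, S} → AS | NS | c | cc | ci | iA | ic.
A: inherits non-unit rules of {A, N} → AS | NS | cc | ic.
N: inherits non-unit rules of {N} → AS | ic.

S -> c | AS | NS | cc | ci | iA | ic; A -> AS | NS | cc | ic; N -> AS | ic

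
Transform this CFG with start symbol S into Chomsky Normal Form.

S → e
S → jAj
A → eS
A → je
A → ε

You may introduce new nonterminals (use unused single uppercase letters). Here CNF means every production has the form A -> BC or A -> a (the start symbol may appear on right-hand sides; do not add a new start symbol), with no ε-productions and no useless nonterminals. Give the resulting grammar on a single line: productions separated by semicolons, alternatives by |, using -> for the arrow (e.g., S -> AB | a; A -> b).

Nullable: {A}; after ε-elimination: S -> e | jj | jAj; A -> eS | je.
No unit productions to eliminate.
TERM: introduce B -> e, C -> j and substitute in every rule of length ≥2.
BIN: S -> CAC becomes S -> CD, D -> AC.

S -> e | CC | CD; A -> BS | CB; B -> e; C -> j; D -> AC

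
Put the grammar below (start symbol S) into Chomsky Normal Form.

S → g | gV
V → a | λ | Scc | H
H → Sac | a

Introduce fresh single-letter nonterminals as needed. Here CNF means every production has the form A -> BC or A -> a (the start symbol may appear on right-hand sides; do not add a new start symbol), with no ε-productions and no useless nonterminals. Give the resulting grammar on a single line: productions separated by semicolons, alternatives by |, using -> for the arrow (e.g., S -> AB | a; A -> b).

Nullable: {V}; after ε-elimination: S -> g | gV; H -> a | Sac; V -> H | a | Scc.
After unit-elimination: S -> g | gV; H -> a | Sac; V -> a | Sac | Scc.
TERM: introduce A -> a, B -> c, C -> g and substitute in every rule of length ≥2.
BIN: H -> SAB becomes H -> SD, D -> AB; V -> SAB becomes V -> SE, E -> AB; V -> SBB becomes V -> SF, F -> BB.
Drop unreachable/unproductive: H.

S -> g | CV; A -> a; B -> c; C -> g; E -> AB; F -> BB; V -> a | SE | SF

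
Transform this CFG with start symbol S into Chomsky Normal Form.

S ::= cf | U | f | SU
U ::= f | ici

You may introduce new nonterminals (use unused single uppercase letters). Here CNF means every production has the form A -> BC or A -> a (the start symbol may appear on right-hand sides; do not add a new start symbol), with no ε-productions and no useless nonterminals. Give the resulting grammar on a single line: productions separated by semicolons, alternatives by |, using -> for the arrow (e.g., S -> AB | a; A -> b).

S -> f | AB | CD | SU; A -> c; B -> f; C -> i; D -> AC; E -> AC; U -> f | CE

No ε-productions.
After unit-elimination: S -> f | SU | cf | ici; U -> f | ici.
TERM: introduce A -> c, B -> f, C -> i and substitute in every rule of length ≥2.
BIN: S -> CAC becomes S -> CD, D -> AC; U -> CAC becomes U -> CE, E -> AC.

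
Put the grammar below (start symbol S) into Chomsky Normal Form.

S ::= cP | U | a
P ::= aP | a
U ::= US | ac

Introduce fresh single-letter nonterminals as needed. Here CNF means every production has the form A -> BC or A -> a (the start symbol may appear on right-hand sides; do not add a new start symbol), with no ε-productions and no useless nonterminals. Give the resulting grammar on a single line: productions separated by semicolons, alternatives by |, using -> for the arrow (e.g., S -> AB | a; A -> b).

No ε-productions.
After unit-elimination: S -> a | US | ac | cP; P -> a | aP; U -> US | ac.
TERM: introduce A -> a, B -> c and substitute in every rule of length ≥2.

S -> a | AB | BP | US; A -> a; B -> c; P -> a | AP; U -> AB | US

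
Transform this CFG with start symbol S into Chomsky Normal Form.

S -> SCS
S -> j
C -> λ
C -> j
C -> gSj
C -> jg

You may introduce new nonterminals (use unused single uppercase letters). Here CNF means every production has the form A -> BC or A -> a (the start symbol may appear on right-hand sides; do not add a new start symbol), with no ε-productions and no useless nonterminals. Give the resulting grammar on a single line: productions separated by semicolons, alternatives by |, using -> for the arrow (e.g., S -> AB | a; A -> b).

S -> j | SE | SS; A -> g; B -> j; C -> j | AD | BA; D -> SB; E -> CS

Nullable: {C}; after ε-elimination: S -> j | SS | SCS; C -> j | jg | gSj.
No unit productions to eliminate.
TERM: introduce A -> g, B -> j and substitute in every rule of length ≥2.
BIN: C -> ASB becomes C -> AD, D -> SB; S -> SCS becomes S -> SE, E -> CS.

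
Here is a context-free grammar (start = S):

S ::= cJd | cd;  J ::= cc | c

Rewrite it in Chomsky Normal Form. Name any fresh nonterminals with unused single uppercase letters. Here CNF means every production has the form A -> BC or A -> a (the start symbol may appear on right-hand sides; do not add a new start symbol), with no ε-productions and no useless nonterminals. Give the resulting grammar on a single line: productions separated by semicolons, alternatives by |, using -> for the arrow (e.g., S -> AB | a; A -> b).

No ε-productions.
No unit productions to eliminate.
TERM: introduce A -> c, B -> d and substitute in every rule of length ≥2.
BIN: S -> AJB becomes S -> AC, C -> JB.

S -> AB | AC; A -> c; B -> d; C -> JB; J -> c | AA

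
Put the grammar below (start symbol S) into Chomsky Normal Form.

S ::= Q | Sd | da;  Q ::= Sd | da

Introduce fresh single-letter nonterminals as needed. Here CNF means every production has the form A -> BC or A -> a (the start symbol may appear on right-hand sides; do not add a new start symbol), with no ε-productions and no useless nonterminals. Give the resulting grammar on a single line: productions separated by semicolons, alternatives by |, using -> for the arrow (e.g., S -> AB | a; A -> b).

S -> AB | SA; A -> d; B -> a

No ε-productions.
After unit-elimination: S -> Sd | da; Q -> Sd | da.
TERM: introduce B -> a, A -> d and substitute in every rule of length ≥2.
Drop unreachable/unproductive: Q.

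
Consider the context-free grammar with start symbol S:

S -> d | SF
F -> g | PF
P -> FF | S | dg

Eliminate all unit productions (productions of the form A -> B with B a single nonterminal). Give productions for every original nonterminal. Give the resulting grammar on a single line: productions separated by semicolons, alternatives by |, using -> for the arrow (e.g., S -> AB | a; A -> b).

Unit productions: P->S.
Unit pairs (A ⇒* B via units): (P,S).
S: inherits non-unit rules of {S} → SF | d.
F: inherits non-unit rules of {F} → PF | g.
P: inherits non-unit rules of {P, S} → FF | SF | d | dg.

S -> d | SF; F -> g | PF; P -> d | FF | SF | dg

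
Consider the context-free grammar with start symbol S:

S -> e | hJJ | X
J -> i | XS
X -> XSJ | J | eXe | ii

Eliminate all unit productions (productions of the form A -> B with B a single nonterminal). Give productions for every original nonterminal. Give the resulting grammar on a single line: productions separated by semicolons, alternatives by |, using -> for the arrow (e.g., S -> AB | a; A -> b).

S -> e | i | XS | ii | XSJ | eXe | hJJ; J -> i | XS; X -> i | XS | ii | XSJ | eXe

Unit productions: S->X, X->J.
Unit pairs (A ⇒* B via units): (S,J), (S,X), (X,J).
S: inherits non-unit rules of {J, S, X} → XS | XSJ | e | eXe | hJJ | i | ii.
J: inherits non-unit rules of {J} → XS | i.
X: inherits non-unit rules of {J, X} → XS | XSJ | eXe | i | ii.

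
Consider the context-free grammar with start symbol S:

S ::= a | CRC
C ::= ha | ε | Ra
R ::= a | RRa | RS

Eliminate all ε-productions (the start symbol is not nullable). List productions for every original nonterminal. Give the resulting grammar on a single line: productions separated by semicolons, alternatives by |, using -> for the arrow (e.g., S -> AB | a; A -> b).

Nullable set: {C}.
S -> CRC: C, C nullable, giving CR | CRC | R | RC.
Drop C -> ε.
Unchanged (no nullable symbols): S -> a; C -> Ra; C -> ha; R -> RRa; R -> RS; R -> a.

S -> R | a | CR | RC | CRC; C -> Ra | ha; R -> a | RS | RRa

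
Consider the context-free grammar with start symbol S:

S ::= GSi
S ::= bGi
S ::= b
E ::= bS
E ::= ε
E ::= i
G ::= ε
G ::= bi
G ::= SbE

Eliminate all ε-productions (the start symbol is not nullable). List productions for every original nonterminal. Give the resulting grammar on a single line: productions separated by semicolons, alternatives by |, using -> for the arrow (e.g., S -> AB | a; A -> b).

S -> b | Si | bi | GSi | bGi; E -> i | bS; G -> Sb | bi | SbE

Nullable set: {E, G}.
S -> GSi: G nullable, giving GSi | Si.
S -> bGi: G nullable, giving bGi | bi.
Drop E -> ε.
Drop G -> ε.
G -> SbE: E nullable, giving Sb | SbE.
Unchanged (no nullable symbols): S -> b; E -> bS; E -> i; G -> bi.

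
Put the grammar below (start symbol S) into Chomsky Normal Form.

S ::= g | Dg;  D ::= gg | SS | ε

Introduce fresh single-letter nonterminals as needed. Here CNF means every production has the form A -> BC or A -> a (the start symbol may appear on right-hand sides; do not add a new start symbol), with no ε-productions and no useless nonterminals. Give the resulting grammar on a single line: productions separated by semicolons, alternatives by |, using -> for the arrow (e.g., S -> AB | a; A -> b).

S -> g | DA; A -> g; D -> AA | SS

Nullable: {D}; after ε-elimination: S -> g | Dg; D -> SS | gg.
No unit productions to eliminate.
TERM: introduce A -> g and substitute in every rule of length ≥2.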